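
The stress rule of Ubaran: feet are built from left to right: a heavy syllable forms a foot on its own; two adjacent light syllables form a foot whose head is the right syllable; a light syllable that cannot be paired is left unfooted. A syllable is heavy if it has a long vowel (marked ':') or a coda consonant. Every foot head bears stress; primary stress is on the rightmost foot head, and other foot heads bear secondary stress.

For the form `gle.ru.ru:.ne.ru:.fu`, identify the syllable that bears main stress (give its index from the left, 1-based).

Weights: 1 gle L, 2 ru L, 3 ru: H, 4 ne L, 5 ru: H, 6 fu L.
Parse left to right (heavy = foot alone; LL = one foot; stranded L unfooted): (gle.ˈru) (ˈru:) ne (ˈru:) fu.
Foot heads: 2, 3, 5.
Primary stress on the rightmost head = syllable 5.
Primary stress: syllable 5 → gle.ru.ru:.ne.ˈru:.fu.

5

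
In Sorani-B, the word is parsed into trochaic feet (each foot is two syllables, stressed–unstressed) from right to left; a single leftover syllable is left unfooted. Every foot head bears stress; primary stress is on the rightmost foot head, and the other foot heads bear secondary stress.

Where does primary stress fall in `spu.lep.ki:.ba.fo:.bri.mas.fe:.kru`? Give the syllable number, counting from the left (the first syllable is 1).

Parse right to left into trochaic (ˈσσ) feet: spu (ˈlep.ki:) (ˈba.fo:) (ˈbri.mas) (ˈfe:.kru). Syllable 1 is left unfooted.
Foot heads (stressed positions): 2, 4, 6, 8.
End Rule Rightmost: primary stress on the rightmost head = syllable 8.
Primary stress: syllable 8 → spu.lep.ki:.ba.fo:.bri.mas.ˈfe:.kru.

8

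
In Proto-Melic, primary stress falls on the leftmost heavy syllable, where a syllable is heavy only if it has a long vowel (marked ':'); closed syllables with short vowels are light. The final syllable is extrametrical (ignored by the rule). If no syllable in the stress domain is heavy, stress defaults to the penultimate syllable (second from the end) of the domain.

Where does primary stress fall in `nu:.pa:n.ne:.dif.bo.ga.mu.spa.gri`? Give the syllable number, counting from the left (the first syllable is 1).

The final syllable (9, gri) is extrametrical; the stress domain is syllables 1–8.
Weights: 1 nu: H, 2 pa:n H, 3 ne: H, 4 dif L, 5 bo L, 6 ga L, 7 mu L, 8 spa L.
Heavy syllables in the domain: 1, 2, 3. The leftmost is syllable 1 (nu:).
Primary stress: syllable 1 → ˈnu:.pa:n.ne:.dif.bo.ga.mu.spa.gri.

1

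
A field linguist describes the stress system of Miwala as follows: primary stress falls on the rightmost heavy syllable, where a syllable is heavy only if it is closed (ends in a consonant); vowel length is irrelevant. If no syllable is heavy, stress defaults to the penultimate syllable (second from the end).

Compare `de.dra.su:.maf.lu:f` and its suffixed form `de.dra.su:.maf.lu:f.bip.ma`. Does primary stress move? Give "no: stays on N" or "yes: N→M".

yes: 5→6

Base `de.dra.su:.maf.lu:f` (5 syllables):
  Weights: 1 de L, 2 dra L, 3 su: L, 4 maf H, 5 lu:f H.
  Heavy syllables in the domain: 4, 5. The rightmost is syllable 5 (lu:f).
  → primary stress on syllable 5.
Suffixed `de.dra.su:.maf.lu:f.bip.ma` (7 syllables):
  Weights: 1 de L, 2 dra L, 3 su: L, 4 maf H, 5 lu:f H, 6 bip H, 7 ma L.
  Heavy syllables in the domain: 4, 5, 6. The rightmost is syllable 6 (bip).
  → primary stress on syllable 6.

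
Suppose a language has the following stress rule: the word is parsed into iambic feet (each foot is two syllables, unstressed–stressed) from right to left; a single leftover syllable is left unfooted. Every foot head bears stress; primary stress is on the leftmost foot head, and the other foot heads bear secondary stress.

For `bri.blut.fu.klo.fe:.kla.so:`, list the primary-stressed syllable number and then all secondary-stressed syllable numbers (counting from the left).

primary 3, secondary 5, 7

Parse right to left into iambic (σˈσ) feet: bri (blut.ˈfu) (klo.ˈfe:) (kla.ˈso:). Syllable 1 is left unfooted.
Foot heads (stressed positions): 3, 5, 7.
End Rule Leftmost: primary stress on the leftmost head = syllable 3.
Secondary stress on 5, 7: bri.blut.ˈfu.klo.ˌfe:.kla.ˌso:.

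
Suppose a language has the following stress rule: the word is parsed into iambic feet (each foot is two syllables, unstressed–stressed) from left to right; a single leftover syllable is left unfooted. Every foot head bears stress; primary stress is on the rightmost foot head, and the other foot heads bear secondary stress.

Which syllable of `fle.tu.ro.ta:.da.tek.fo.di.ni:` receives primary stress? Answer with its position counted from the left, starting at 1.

8

Parse left to right into iambic (σˈσ) feet: (fle.ˈtu) (ro.ˈta:) (da.ˈtek) (fo.ˈdi) ni:. Syllable 9 is left unfooted.
Foot heads (stressed positions): 2, 4, 6, 8.
End Rule Rightmost: primary stress on the rightmost head = syllable 8.
Primary stress: syllable 8 → fle.tu.ro.ta:.da.tek.fo.ˈdi.ni:.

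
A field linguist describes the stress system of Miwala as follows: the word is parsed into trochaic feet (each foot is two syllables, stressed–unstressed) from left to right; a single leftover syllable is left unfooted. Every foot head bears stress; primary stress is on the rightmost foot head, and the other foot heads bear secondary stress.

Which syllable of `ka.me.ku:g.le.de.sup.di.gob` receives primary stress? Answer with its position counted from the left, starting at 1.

Parse left to right into trochaic (ˈσσ) feet: (ˈka.me) (ˈku:g.le) (ˈde.sup) (ˈdi.gob).
Foot heads (stressed positions): 1, 3, 5, 7.
End Rule Rightmost: primary stress on the rightmost head = syllable 7.
Primary stress: syllable 7 → ka.me.ku:g.le.de.sup.ˈdi.gob.

7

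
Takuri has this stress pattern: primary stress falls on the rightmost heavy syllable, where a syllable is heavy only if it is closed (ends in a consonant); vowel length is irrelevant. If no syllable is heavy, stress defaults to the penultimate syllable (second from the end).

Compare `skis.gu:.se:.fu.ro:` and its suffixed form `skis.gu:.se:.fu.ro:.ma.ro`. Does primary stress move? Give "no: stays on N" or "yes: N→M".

no: stays on 1

Base `skis.gu:.se:.fu.ro:` (5 syllables):
  Weights: 1 skis H, 2 gu: L, 3 se: L, 4 fu L, 5 ro: L.
  Heavy syllables in the domain: 1. The rightmost is syllable 1 (skis).
  → primary stress on syllable 1.
Suffixed `skis.gu:.se:.fu.ro:.ma.ro` (7 syllables):
  Weights: 1 skis H, 2 gu: L, 3 se: L, 4 fu L, 5 ro: L, 6 ma L, 7 ro L.
  Heavy syllables in the domain: 1. The rightmost is syllable 1 (skis).
  → primary stress on syllable 1.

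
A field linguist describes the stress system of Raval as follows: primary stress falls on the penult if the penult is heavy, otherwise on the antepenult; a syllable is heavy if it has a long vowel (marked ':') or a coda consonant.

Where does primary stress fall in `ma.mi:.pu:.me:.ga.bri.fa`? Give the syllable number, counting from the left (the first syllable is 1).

Weights: 5 ga L, 6 bri L, 7 fa L.
The penult (syllable 6, bri) is light, so stress falls on the antepenult (syllable 5, ga).
Primary stress: syllable 5 → ma.mi:.pu:.me:.ˈga.bri.fa.

5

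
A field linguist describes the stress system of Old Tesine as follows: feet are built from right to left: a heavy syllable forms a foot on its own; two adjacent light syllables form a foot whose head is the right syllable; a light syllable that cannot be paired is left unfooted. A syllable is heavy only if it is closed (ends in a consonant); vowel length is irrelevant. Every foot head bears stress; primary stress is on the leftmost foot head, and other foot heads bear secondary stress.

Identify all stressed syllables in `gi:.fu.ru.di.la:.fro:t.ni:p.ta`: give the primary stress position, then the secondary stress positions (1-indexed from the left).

primary 3, secondary 5, 6, 7

Weights: 1 gi: L, 2 fu L, 3 ru L, 4 di L, 5 la: L, 6 fro:t H, 7 ni:p H, 8 ta L.
Parse right to left (heavy = foot alone; LL = one foot; stranded L unfooted): gi: (fu.ˈru) (di.ˈla:) (ˈfro:t) (ˈni:p) ta.
Foot heads: 3, 5, 6, 7.
Primary stress on the leftmost head = syllable 3.
Secondary stress on 5, 6, 7: gi:.fu.ˈru.di.ˌla:.ˌfro:t.ˌni:p.ta.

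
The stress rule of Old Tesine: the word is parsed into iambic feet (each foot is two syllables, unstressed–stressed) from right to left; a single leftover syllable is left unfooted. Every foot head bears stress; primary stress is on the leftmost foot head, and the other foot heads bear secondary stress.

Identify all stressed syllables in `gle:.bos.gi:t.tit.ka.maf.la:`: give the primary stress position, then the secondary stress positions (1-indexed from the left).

primary 3, secondary 5, 7

Parse right to left into iambic (σˈσ) feet: gle: (bos.ˈgi:t) (tit.ˈka) (maf.ˈla:). Syllable 1 is left unfooted.
Foot heads (stressed positions): 3, 5, 7.
End Rule Leftmost: primary stress on the leftmost head = syllable 3.
Secondary stress on 5, 7: gle:.bos.ˈgi:t.tit.ˌka.maf.ˌla:.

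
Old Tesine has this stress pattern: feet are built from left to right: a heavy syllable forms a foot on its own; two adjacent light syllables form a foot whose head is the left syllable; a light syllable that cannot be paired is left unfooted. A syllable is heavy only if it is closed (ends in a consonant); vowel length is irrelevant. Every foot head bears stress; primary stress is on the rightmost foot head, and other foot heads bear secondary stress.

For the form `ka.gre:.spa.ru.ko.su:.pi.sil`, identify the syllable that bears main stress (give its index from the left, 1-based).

8

Weights: 1 ka L, 2 gre: L, 3 spa L, 4 ru L, 5 ko L, 6 su: L, 7 pi L, 8 sil H.
Parse left to right (heavy = foot alone; LL = one foot; stranded L unfooted): (ˈka.gre:) (ˈspa.ru) (ˈko.su:) pi (ˈsil).
Foot heads: 1, 3, 5, 8.
Primary stress on the rightmost head = syllable 8.
Primary stress: syllable 8 → ka.gre:.spa.ru.ko.su:.pi.ˈsil.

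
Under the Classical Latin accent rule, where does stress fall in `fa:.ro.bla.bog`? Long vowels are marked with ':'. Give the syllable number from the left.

Classical Latin: stress the penult if heavy (long vowel or closed), else the antepenult.
Weights: 2 ro L, 3 bla L, 4 bog H.
The penult (syllable 3, bla) is light, so stress falls on the antepenult (syllable 2, ro).
Stress on syllable 2: fa:.ˈro.bla.bog.

2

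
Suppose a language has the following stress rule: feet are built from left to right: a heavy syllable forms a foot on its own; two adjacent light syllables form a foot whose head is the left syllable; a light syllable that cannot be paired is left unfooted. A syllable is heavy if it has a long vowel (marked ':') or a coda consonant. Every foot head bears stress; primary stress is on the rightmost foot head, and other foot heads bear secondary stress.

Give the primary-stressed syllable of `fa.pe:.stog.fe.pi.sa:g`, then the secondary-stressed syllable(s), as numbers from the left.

Weights: 1 fa L, 2 pe: H, 3 stog H, 4 fe L, 5 pi L, 6 sa:g H.
Parse left to right (heavy = foot alone; LL = one foot; stranded L unfooted): fa (ˈpe:) (ˈstog) (ˈfe.pi) (ˈsa:g).
Foot heads: 2, 3, 4, 6.
Primary stress on the rightmost head = syllable 6.
Secondary stress on 2, 3, 4: fa.ˌpe:.ˌstog.ˌfe.pi.ˈsa:g.

primary 6, secondary 2, 3, 4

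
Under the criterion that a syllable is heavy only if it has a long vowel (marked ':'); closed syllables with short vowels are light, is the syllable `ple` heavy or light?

`ple`: short vowel, open (no coda). Short vowel → light.

light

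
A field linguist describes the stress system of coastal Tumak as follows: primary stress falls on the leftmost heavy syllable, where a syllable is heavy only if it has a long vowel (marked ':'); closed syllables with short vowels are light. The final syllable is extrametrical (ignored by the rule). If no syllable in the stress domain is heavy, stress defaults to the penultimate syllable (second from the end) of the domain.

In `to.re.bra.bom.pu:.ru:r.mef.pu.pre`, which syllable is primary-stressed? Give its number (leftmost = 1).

5

The final syllable (9, pre) is extrametrical; the stress domain is syllables 1–8.
Weights: 1 to L, 2 re L, 3 bra L, 4 bom L, 5 pu: H, 6 ru:r H, 7 mef L, 8 pu L.
Heavy syllables in the domain: 5, 6. The leftmost is syllable 5 (pu:).
Primary stress: syllable 5 → to.re.bra.bom.ˈpu:.ru:r.mef.pu.pre.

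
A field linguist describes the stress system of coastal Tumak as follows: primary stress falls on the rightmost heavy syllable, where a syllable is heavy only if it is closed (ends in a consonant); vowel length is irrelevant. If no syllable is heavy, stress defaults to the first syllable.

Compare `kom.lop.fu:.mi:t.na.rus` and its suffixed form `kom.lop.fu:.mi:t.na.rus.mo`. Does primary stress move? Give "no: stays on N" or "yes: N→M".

Base `kom.lop.fu:.mi:t.na.rus` (6 syllables):
  Weights: 1 kom H, 2 lop H, 3 fu: L, 4 mi:t H, 5 na L, 6 rus H.
  Heavy syllables in the domain: 1, 2, 4, 6. The rightmost is syllable 6 (rus).
  → primary stress on syllable 6.
Suffixed `kom.lop.fu:.mi:t.na.rus.mo` (7 syllables):
  Weights: 1 kom H, 2 lop H, 3 fu: L, 4 mi:t H, 5 na L, 6 rus H, 7 mo L.
  Heavy syllables in the domain: 1, 2, 4, 6. The rightmost is syllable 6 (rus).
  → primary stress on syllable 6.

no: stays on 6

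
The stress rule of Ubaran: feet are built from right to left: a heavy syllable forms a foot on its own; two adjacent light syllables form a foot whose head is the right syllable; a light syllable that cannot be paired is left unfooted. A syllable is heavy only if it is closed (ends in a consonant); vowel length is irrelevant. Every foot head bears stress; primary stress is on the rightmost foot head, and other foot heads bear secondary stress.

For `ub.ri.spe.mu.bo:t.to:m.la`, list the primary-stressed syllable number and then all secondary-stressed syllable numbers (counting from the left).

primary 6, secondary 1, 4, 5

Weights: 1 ub H, 2 ri L, 3 spe L, 4 mu L, 5 bo:t H, 6 to:m H, 7 la L.
Parse right to left (heavy = foot alone; LL = one foot; stranded L unfooted): (ˈub) ri (spe.ˈmu) (ˈbo:t) (ˈto:m) la.
Foot heads: 1, 4, 5, 6.
Primary stress on the rightmost head = syllable 6.
Secondary stress on 1, 4, 5: ˌub.ri.spe.ˌmu.ˌbo:t.ˈto:m.la.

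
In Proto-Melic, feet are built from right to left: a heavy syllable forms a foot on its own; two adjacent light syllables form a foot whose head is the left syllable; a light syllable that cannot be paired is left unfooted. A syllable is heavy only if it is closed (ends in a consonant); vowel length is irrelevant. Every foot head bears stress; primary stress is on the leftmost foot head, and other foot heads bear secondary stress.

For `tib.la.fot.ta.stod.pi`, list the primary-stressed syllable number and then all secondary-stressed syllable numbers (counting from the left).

Weights: 1 tib H, 2 la L, 3 fot H, 4 ta L, 5 stod H, 6 pi L.
Parse right to left (heavy = foot alone; LL = one foot; stranded L unfooted): (ˈtib) la (ˈfot) ta (ˈstod) pi.
Foot heads: 1, 3, 5.
Primary stress on the leftmost head = syllable 1.
Secondary stress on 3, 5: ˈtib.la.ˌfot.ta.ˌstod.pi.

primary 1, secondary 3, 5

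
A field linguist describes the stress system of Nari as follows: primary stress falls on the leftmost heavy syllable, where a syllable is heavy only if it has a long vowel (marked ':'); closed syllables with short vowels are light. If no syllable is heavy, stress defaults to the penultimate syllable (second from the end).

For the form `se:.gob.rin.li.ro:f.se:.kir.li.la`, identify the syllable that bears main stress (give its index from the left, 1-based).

Weights: 1 se: H, 2 gob L, 3 rin L, 4 li L, 5 ro:f H, 6 se: H, 7 kir L, 8 li L, 9 la L.
Heavy syllables in the domain: 1, 5, 6. The leftmost is syllable 1 (se:).
Primary stress: syllable 1 → ˈse:.gob.rin.li.ro:f.se:.kir.li.la.

1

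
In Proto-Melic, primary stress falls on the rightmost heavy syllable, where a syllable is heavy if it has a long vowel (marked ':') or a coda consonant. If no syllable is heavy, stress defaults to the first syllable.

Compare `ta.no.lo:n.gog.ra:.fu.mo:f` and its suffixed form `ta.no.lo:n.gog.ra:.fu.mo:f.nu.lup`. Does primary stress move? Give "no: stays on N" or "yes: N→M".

yes: 7→9

Base `ta.no.lo:n.gog.ra:.fu.mo:f` (7 syllables):
  Weights: 1 ta L, 2 no L, 3 lo:n H, 4 gog H, 5 ra: H, 6 fu L, 7 mo:f H.
  Heavy syllables in the domain: 3, 4, 5, 7. The rightmost is syllable 7 (mo:f).
  → primary stress on syllable 7.
Suffixed `ta.no.lo:n.gog.ra:.fu.mo:f.nu.lup` (9 syllables):
  Weights: 1 ta L, 2 no L, 3 lo:n H, 4 gog H, 5 ra: H, 6 fu L, 7 mo:f H, 8 nu L, 9 lup H.
  Heavy syllables in the domain: 3, 4, 5, 7, 9. The rightmost is syllable 9 (lup).
  → primary stress on syllable 9.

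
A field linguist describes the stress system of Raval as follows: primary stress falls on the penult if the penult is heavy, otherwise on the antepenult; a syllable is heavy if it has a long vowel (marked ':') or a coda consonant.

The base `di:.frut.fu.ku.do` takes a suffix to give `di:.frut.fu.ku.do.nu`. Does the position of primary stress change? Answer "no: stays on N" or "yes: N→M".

Base `di:.frut.fu.ku.do` (5 syllables):
  Weights: 3 fu L, 4 ku L, 5 do L.
  The penult (syllable 4, ku) is light, so stress falls on the antepenult (syllable 3, fu).
  → primary stress on syllable 3.
Suffixed `di:.frut.fu.ku.do.nu` (6 syllables):
  Weights: 4 ku L, 5 do L, 6 nu L.
  The penult (syllable 5, do) is light, so stress falls on the antepenult (syllable 4, ku).
  → primary stress on syllable 4.

yes: 3→4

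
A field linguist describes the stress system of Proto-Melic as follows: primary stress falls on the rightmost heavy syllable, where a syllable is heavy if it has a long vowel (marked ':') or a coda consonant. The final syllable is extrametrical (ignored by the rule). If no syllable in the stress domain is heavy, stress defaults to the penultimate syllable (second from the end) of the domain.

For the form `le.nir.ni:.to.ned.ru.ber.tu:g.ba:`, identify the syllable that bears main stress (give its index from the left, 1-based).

8

The final syllable (9, ba:) is extrametrical; the stress domain is syllables 1–8.
Weights: 1 le L, 2 nir H, 3 ni: H, 4 to L, 5 ned H, 6 ru L, 7 ber H, 8 tu:g H.
Heavy syllables in the domain: 2, 3, 5, 7, 8. The rightmost is syllable 8 (tu:g).
Primary stress: syllable 8 → le.nir.ni:.to.ned.ru.ber.ˈtu:g.ba:.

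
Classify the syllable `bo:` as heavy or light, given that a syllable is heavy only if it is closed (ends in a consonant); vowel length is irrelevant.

`bo:`: long vowel, open (no coda). Open (no coda) → light.

light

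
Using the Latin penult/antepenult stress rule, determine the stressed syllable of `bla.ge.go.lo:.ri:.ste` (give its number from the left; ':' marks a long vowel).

5

Classical Latin: stress the penult if heavy (long vowel or closed), else the antepenult.
Weights: 4 lo: H, 5 ri: H, 6 ste L.
The penult (syllable 5, ri:) is heavy, so it takes stress.
Stress on syllable 5: bla.ge.go.lo:.ˈri:.ste.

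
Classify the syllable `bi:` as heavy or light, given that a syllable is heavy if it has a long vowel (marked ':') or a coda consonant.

heavy

`bi:`: long vowel, open (no coda). Long vowel → heavy.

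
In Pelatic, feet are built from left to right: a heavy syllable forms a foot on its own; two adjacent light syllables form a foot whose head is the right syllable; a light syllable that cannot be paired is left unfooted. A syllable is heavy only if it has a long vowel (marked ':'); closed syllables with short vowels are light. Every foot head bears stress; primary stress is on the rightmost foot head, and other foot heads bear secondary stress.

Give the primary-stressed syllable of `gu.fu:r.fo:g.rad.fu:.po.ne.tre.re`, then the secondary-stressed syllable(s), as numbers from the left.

Weights: 1 gu L, 2 fu:r H, 3 fo:g H, 4 rad L, 5 fu: H, 6 po L, 7 ne L, 8 tre L, 9 re L.
Parse left to right (heavy = foot alone; LL = one foot; stranded L unfooted): gu (ˈfu:r) (ˈfo:g) rad (ˈfu:) (po.ˈne) (tre.ˈre).
Foot heads: 2, 3, 5, 7, 9.
Primary stress on the rightmost head = syllable 9.
Secondary stress on 2, 3, 5, 7: gu.ˌfu:r.ˌfo:g.rad.ˌfu:.po.ˌne.tre.ˈre.

primary 9, secondary 2, 3, 5, 7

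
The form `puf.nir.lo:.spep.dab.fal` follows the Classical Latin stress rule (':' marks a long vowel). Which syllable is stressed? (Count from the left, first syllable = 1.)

5

Classical Latin: stress the penult if heavy (long vowel or closed), else the antepenult.
Weights: 4 spep H, 5 dab H, 6 fal H.
The penult (syllable 5, dab) is heavy, so it takes stress.
Stress on syllable 5: puf.nir.lo:.spep.ˈdab.fal.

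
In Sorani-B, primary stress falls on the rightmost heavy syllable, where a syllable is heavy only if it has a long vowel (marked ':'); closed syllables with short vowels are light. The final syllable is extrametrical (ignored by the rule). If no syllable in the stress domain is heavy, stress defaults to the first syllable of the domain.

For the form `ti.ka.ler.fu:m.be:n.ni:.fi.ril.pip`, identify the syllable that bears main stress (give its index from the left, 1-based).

6

The final syllable (9, pip) is extrametrical; the stress domain is syllables 1–8.
Weights: 1 ti L, 2 ka L, 3 ler L, 4 fu:m H, 5 be:n H, 6 ni: H, 7 fi L, 8 ril L.
Heavy syllables in the domain: 4, 5, 6. The rightmost is syllable 6 (ni:).
Primary stress: syllable 6 → ti.ka.ler.fu:m.be:n.ˈni:.fi.ril.pip.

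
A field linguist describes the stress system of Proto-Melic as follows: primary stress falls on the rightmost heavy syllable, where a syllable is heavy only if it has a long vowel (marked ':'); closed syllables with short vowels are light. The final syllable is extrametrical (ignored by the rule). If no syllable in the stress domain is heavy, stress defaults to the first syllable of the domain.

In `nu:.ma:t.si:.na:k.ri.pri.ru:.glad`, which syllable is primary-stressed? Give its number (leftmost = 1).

7

The final syllable (8, glad) is extrametrical; the stress domain is syllables 1–7.
Weights: 1 nu: H, 2 ma:t H, 3 si: H, 4 na:k H, 5 ri L, 6 pri L, 7 ru: H.
Heavy syllables in the domain: 1, 2, 3, 4, 7. The rightmost is syllable 7 (ru:).
Primary stress: syllable 7 → nu:.ma:t.si:.na:k.ri.pri.ˈru:.glad.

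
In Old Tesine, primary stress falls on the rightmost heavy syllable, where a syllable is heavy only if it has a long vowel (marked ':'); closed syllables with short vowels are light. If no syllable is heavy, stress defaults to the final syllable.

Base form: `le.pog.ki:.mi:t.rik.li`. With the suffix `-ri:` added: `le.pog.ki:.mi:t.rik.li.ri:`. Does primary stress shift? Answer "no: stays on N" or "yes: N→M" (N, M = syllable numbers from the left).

Base `le.pog.ki:.mi:t.rik.li` (6 syllables):
  Weights: 1 le L, 2 pog L, 3 ki: H, 4 mi:t H, 5 rik L, 6 li L.
  Heavy syllables in the domain: 3, 4. The rightmost is syllable 4 (mi:t).
  → primary stress on syllable 4.
Suffixed `le.pog.ki:.mi:t.rik.li.ri:` (7 syllables):
  Weights: 1 le L, 2 pog L, 3 ki: H, 4 mi:t H, 5 rik L, 6 li L, 7 ri: H.
  Heavy syllables in the domain: 3, 4, 7. The rightmost is syllable 7 (ri:).
  → primary stress on syllable 7.

yes: 4→7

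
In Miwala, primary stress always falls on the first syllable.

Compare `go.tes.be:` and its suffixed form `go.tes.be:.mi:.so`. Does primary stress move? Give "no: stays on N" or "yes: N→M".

Base `go.tes.be:` (3 syllables):
  The word has 3 syllables; the first syllable is syllable 1 (go).
  → primary stress on syllable 1.
Suffixed `go.tes.be:.mi:.so` (5 syllables):
  The word has 5 syllables; the first syllable is syllable 1 (go).
  → primary stress on syllable 1.

no: stays on 1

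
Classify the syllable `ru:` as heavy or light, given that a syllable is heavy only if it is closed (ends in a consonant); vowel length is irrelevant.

`ru:`: long vowel, open (no coda). Open (no coda) → light.

light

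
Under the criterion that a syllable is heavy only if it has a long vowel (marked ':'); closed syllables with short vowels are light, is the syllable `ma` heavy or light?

`ma`: short vowel, open (no coda). Short vowel → light.

light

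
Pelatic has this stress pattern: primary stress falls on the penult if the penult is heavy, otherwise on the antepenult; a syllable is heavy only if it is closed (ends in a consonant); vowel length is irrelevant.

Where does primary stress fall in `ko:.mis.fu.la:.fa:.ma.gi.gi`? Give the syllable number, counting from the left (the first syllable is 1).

6

Weights: 6 ma L, 7 gi L, 8 gi L.
The penult (syllable 7, gi) is light, so stress falls on the antepenult (syllable 6, ma).
Primary stress: syllable 6 → ko:.mis.fu.la:.fa:.ˈma.gi.gi.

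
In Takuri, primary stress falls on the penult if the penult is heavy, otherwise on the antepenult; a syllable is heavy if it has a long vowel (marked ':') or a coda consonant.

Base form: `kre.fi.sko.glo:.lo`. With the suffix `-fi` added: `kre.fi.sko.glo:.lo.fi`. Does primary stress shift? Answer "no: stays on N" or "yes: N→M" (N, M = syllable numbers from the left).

no: stays on 4

Base `kre.fi.sko.glo:.lo` (5 syllables):
  Weights: 3 sko L, 4 glo: H, 5 lo L.
  The penult (syllable 4, glo:) is heavy, so it takes stress.
  → primary stress on syllable 4.
Suffixed `kre.fi.sko.glo:.lo.fi` (6 syllables):
  Weights: 4 glo: H, 5 lo L, 6 fi L.
  The penult (syllable 5, lo) is light, so stress falls on the antepenult (syllable 4, glo:).
  → primary stress on syllable 4.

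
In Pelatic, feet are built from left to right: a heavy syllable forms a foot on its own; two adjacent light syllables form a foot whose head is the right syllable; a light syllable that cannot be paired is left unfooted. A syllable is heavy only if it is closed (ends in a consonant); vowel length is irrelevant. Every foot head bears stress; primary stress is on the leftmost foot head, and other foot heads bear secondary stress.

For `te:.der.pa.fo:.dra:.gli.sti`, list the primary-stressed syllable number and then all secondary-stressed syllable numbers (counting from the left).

primary 2, secondary 4, 6

Weights: 1 te: L, 2 der H, 3 pa L, 4 fo: L, 5 dra: L, 6 gli L, 7 sti L.
Parse left to right (heavy = foot alone; LL = one foot; stranded L unfooted): te: (ˈder) (pa.ˈfo:) (dra:.ˈgli) sti.
Foot heads: 2, 4, 6.
Primary stress on the leftmost head = syllable 2.
Secondary stress on 4, 6: te:.ˈder.pa.ˌfo:.dra:.ˌgli.sti.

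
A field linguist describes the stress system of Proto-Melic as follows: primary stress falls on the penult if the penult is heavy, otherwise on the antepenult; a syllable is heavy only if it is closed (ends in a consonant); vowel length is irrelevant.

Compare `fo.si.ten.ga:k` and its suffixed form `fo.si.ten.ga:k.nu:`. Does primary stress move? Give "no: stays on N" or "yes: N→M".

Base `fo.si.ten.ga:k` (4 syllables):
  Weights: 2 si L, 3 ten H, 4 ga:k H.
  The penult (syllable 3, ten) is heavy, so it takes stress.
  → primary stress on syllable 3.
Suffixed `fo.si.ten.ga:k.nu:` (5 syllables):
  Weights: 3 ten H, 4 ga:k H, 5 nu: L.
  The penult (syllable 4, ga:k) is heavy, so it takes stress.
  → primary stress on syllable 4.

yes: 3→4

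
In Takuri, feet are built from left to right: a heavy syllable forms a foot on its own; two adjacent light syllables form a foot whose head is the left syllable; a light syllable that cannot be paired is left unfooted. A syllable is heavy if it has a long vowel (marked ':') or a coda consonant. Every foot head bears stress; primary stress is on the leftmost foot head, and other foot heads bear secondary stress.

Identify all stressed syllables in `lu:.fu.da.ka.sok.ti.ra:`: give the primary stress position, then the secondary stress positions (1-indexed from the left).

Weights: 1 lu: H, 2 fu L, 3 da L, 4 ka L, 5 sok H, 6 ti L, 7 ra: H.
Parse left to right (heavy = foot alone; LL = one foot; stranded L unfooted): (ˈlu:) (ˈfu.da) ka (ˈsok) ti (ˈra:).
Foot heads: 1, 2, 5, 7.
Primary stress on the leftmost head = syllable 1.
Secondary stress on 2, 5, 7: ˈlu:.ˌfu.da.ka.ˌsok.ti.ˌra:.

primary 1, secondary 2, 5, 7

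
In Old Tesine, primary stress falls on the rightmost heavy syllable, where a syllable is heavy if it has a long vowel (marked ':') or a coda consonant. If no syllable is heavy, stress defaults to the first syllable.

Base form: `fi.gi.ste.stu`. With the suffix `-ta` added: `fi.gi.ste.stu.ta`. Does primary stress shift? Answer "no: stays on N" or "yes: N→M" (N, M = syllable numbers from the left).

Base `fi.gi.ste.stu` (4 syllables):
  Weights: 1 fi L, 2 gi L, 3 ste L, 4 stu L.
  No heavy syllable in the domain; default to the first syllable = syllable 1.
  → primary stress on syllable 1.
Suffixed `fi.gi.ste.stu.ta` (5 syllables):
  Weights: 1 fi L, 2 gi L, 3 ste L, 4 stu L, 5 ta L.
  No heavy syllable in the domain; default to the first syllable = syllable 1.
  → primary stress on syllable 1.

no: stays on 1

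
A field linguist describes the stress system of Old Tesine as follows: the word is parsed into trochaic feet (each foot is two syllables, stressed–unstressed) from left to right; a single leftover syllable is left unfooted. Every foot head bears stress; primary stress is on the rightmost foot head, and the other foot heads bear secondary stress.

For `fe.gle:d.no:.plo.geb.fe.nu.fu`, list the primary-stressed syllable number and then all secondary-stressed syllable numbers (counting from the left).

primary 7, secondary 1, 3, 5

Parse left to right into trochaic (ˈσσ) feet: (ˈfe.gle:d) (ˈno:.plo) (ˈgeb.fe) (ˈnu.fu).
Foot heads (stressed positions): 1, 3, 5, 7.
End Rule Rightmost: primary stress on the rightmost head = syllable 7.
Secondary stress on 1, 3, 5: ˌfe.gle:d.ˌno:.plo.ˌgeb.fe.ˈnu.fu.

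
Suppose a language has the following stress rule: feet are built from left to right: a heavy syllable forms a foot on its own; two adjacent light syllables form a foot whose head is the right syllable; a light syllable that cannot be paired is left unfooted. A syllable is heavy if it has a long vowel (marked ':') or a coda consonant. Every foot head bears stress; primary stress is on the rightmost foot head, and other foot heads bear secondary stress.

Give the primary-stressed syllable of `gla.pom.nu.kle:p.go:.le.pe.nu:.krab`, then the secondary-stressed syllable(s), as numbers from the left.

primary 9, secondary 2, 4, 5, 7, 8

Weights: 1 gla L, 2 pom H, 3 nu L, 4 kle:p H, 5 go: H, 6 le L, 7 pe L, 8 nu: H, 9 krab H.
Parse left to right (heavy = foot alone; LL = one foot; stranded L unfooted): gla (ˈpom) nu (ˈkle:p) (ˈgo:) (le.ˈpe) (ˈnu:) (ˈkrab).
Foot heads: 2, 4, 5, 7, 8, 9.
Primary stress on the rightmost head = syllable 9.
Secondary stress on 2, 4, 5, 7, 8: gla.ˌpom.nu.ˌkle:p.ˌgo:.le.ˌpe.ˌnu:.ˈkrab.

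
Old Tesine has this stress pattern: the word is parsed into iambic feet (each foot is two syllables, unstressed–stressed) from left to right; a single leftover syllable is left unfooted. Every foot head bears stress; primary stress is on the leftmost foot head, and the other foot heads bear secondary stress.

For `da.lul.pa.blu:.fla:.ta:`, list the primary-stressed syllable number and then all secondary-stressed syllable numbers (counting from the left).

primary 2, secondary 4, 6

Parse left to right into iambic (σˈσ) feet: (da.ˈlul) (pa.ˈblu:) (fla:.ˈta:).
Foot heads (stressed positions): 2, 4, 6.
End Rule Leftmost: primary stress on the leftmost head = syllable 2.
Secondary stress on 4, 6: da.ˈlul.pa.ˌblu:.fla:.ˌta:.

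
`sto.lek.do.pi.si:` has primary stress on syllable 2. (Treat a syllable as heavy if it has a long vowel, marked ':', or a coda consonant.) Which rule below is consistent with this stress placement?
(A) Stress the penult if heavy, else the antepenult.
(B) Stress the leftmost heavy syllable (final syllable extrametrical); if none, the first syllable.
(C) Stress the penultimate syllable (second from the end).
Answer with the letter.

B

Rule A → syllable 3 (observed: 2).
Rule B → syllable 2 ✓.
Rule C → syllable 4 (observed: 2).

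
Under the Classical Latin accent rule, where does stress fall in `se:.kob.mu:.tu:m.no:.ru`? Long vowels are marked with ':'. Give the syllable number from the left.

5

Classical Latin: stress the penult if heavy (long vowel or closed), else the antepenult.
Weights: 4 tu:m H, 5 no: H, 6 ru L.
The penult (syllable 5, no:) is heavy, so it takes stress.
Stress on syllable 5: se:.kob.mu:.tu:m.ˈno:.ru.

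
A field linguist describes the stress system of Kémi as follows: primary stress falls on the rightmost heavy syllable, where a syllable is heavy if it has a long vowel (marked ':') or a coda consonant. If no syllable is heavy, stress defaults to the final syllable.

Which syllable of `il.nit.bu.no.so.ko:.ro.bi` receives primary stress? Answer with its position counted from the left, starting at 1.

6

Weights: 1 il H, 2 nit H, 3 bu L, 4 no L, 5 so L, 6 ko: H, 7 ro L, 8 bi L.
Heavy syllables in the domain: 1, 2, 6. The rightmost is syllable 6 (ko:).
Primary stress: syllable 6 → il.nit.bu.no.so.ˈko:.ro.bi.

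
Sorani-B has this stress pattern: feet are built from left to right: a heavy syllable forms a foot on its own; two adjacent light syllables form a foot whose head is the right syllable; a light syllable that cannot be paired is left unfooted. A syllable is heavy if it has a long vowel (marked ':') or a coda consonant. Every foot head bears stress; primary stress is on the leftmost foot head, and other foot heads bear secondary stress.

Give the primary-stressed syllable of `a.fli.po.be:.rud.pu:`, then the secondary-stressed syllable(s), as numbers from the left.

primary 2, secondary 4, 5, 6

Weights: 1 a L, 2 fli L, 3 po L, 4 be: H, 5 rud H, 6 pu: H.
Parse left to right (heavy = foot alone; LL = one foot; stranded L unfooted): (a.ˈfli) po (ˈbe:) (ˈrud) (ˈpu:).
Foot heads: 2, 4, 5, 6.
Primary stress on the leftmost head = syllable 2.
Secondary stress on 4, 5, 6: a.ˈfli.po.ˌbe:.ˌrud.ˌpu:.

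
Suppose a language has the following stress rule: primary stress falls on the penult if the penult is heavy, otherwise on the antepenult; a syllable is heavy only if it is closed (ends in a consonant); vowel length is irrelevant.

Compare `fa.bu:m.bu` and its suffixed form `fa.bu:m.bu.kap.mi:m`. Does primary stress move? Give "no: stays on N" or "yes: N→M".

yes: 2→4

Base `fa.bu:m.bu` (3 syllables):
  Weights: 1 fa L, 2 bu:m H, 3 bu L.
  The penult (syllable 2, bu:m) is heavy, so it takes stress.
  → primary stress on syllable 2.
Suffixed `fa.bu:m.bu.kap.mi:m` (5 syllables):
  Weights: 3 bu L, 4 kap H, 5 mi:m H.
  The penult (syllable 4, kap) is heavy, so it takes stress.
  → primary stress on syllable 4.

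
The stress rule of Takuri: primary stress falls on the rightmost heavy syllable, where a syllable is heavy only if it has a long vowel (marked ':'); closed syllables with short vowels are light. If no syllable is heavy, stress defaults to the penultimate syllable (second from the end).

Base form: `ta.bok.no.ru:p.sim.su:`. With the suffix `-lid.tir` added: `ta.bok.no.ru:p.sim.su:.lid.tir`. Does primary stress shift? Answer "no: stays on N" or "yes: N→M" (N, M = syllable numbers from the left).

no: stays on 6

Base `ta.bok.no.ru:p.sim.su:` (6 syllables):
  Weights: 1 ta L, 2 bok L, 3 no L, 4 ru:p H, 5 sim L, 6 su: H.
  Heavy syllables in the domain: 4, 6. The rightmost is syllable 6 (su:).
  → primary stress on syllable 6.
Suffixed `ta.bok.no.ru:p.sim.su:.lid.tir` (8 syllables):
  Weights: 1 ta L, 2 bok L, 3 no L, 4 ru:p H, 5 sim L, 6 su: H, 7 lid L, 8 tir L.
  Heavy syllables in the domain: 4, 6. The rightmost is syllable 6 (su:).
  → primary stress on syllable 6.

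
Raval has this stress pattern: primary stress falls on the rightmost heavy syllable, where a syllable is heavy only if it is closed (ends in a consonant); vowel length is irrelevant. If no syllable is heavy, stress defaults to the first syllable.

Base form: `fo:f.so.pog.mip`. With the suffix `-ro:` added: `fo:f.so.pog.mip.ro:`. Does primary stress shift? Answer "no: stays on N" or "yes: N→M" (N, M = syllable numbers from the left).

no: stays on 4

Base `fo:f.so.pog.mip` (4 syllables):
  Weights: 1 fo:f H, 2 so L, 3 pog H, 4 mip H.
  Heavy syllables in the domain: 1, 3, 4. The rightmost is syllable 4 (mip).
  → primary stress on syllable 4.
Suffixed `fo:f.so.pog.mip.ro:` (5 syllables):
  Weights: 1 fo:f H, 2 so L, 3 pog H, 4 mip H, 5 ro: L.
  Heavy syllables in the domain: 1, 3, 4. The rightmost is syllable 4 (mip).
  → primary stress on syllable 4.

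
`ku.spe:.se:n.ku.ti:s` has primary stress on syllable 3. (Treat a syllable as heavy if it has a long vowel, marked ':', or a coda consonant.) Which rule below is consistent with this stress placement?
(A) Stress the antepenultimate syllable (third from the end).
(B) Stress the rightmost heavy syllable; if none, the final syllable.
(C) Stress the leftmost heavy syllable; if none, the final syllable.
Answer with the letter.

A

Rule A → syllable 3 ✓.
Rule B → syllable 5 (observed: 3).
Rule C → syllable 2 (observed: 3).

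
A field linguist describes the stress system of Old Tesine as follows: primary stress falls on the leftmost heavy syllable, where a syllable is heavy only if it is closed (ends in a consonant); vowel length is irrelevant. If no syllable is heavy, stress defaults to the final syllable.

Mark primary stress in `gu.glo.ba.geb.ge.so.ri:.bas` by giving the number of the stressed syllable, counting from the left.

Weights: 1 gu L, 2 glo L, 3 ba L, 4 geb H, 5 ge L, 6 so L, 7 ri: L, 8 bas H.
Heavy syllables in the domain: 4, 8. The leftmost is syllable 4 (geb).
Primary stress: syllable 4 → gu.glo.ba.ˈgeb.ge.so.ri:.bas.

4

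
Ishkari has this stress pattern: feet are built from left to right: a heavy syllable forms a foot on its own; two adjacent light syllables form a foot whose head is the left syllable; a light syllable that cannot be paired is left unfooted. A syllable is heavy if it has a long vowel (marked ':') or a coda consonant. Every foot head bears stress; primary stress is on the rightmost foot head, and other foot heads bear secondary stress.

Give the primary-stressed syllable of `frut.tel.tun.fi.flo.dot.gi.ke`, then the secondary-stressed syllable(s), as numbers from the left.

primary 7, secondary 1, 2, 3, 4, 6

Weights: 1 frut H, 2 tel H, 3 tun H, 4 fi L, 5 flo L, 6 dot H, 7 gi L, 8 ke L.
Parse left to right (heavy = foot alone; LL = one foot; stranded L unfooted): (ˈfrut) (ˈtel) (ˈtun) (ˈfi.flo) (ˈdot) (ˈgi.ke).
Foot heads: 1, 2, 3, 4, 6, 7.
Primary stress on the rightmost head = syllable 7.
Secondary stress on 1, 2, 3, 4, 6: ˌfrut.ˌtel.ˌtun.ˌfi.flo.ˌdot.ˈgi.ke.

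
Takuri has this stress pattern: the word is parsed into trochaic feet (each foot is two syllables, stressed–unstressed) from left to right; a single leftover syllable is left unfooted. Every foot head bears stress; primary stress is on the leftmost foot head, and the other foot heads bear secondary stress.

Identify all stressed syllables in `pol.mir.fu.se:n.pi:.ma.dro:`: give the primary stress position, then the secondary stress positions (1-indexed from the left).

primary 1, secondary 3, 5

Parse left to right into trochaic (ˈσσ) feet: (ˈpol.mir) (ˈfu.se:n) (ˈpi:.ma) dro:. Syllable 7 is left unfooted.
Foot heads (stressed positions): 1, 3, 5.
End Rule Leftmost: primary stress on the leftmost head = syllable 1.
Secondary stress on 3, 5: ˈpol.mir.ˌfu.se:n.ˌpi:.ma.dro:.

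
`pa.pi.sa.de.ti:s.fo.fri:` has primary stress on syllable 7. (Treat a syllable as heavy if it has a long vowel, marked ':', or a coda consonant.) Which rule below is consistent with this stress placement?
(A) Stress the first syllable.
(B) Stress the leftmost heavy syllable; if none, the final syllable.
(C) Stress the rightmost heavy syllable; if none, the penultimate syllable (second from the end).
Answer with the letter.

Rule A → syllable 1 (observed: 7).
Rule B → syllable 5 (observed: 7).
Rule C → syllable 7 ✓.

C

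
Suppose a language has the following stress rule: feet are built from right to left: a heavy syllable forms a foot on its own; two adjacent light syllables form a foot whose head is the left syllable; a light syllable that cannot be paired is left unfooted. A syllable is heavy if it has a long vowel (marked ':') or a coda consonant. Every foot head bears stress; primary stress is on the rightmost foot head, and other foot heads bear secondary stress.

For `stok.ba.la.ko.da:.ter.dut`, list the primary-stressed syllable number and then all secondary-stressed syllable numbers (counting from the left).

Weights: 1 stok H, 2 ba L, 3 la L, 4 ko L, 5 da: H, 6 ter H, 7 dut H.
Parse right to left (heavy = foot alone; LL = one foot; stranded L unfooted): (ˈstok) ba (ˈla.ko) (ˈda:) (ˈter) (ˈdut).
Foot heads: 1, 3, 5, 6, 7.
Primary stress on the rightmost head = syllable 7.
Secondary stress on 1, 3, 5, 6: ˌstok.ba.ˌla.ko.ˌda:.ˌter.ˈdut.

primary 7, secondary 1, 3, 5, 6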